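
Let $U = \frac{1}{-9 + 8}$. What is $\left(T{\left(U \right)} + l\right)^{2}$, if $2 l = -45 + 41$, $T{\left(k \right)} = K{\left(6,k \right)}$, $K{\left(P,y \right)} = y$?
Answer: $9$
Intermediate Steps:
$U = -1$ ($U = \frac{1}{-1} = -1$)
$T{\left(k \right)} = k$
$l = -2$ ($l = \frac{-45 + 41}{2} = \frac{1}{2} \left(-4\right) = -2$)
$\left(T{\left(U \right)} + l\right)^{2} = \left(-1 - 2\right)^{2} = \left(-3\right)^{2} = 9$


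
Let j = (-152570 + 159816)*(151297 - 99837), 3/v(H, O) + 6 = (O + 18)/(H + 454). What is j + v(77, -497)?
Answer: 1366602119807/3665 ≈ 3.7288e+8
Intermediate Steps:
v(H, O) = 3/(-6 + (18 + O)/(454 + H)) (v(H, O) = 3/(-6 + (O + 18)/(H + 454)) = 3/(-6 + (18 + O)/(454 + H)))
j = 372879160 (j = 7246*51460 = 372879160)
j + v(77, -497) = 372879160 + 3*(-454 - 1*77)/(2706 - 1*(-497) + 6*77) = 372879160 + 3*(-454 - 77)/(2706 + 497 + 462) = 372879160 + 3*(-531)/3665 = 372879160 + 3*(1/3665)*(-531) = 372879160 - 1593/3665 = 1366602119807/3665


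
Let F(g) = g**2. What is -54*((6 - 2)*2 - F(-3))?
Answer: 54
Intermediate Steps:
-54*((6 - 2)*2 - F(-3)) = -54*((6 - 2)*2 - 1*(-3)**2) = -54*(4*2 - 1*9) = -54*(8 - 9) = -54*(-1) = 54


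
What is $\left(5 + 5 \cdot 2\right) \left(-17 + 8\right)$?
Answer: $-135$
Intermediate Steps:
$\left(5 + 5 \cdot 2\right) \left(-17 + 8\right) = \left(5 + 10\right) \left(-9\right) = 15 \left(-9\right) = -135$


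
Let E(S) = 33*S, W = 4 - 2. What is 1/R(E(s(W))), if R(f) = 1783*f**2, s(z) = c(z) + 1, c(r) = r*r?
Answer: 1/48542175 ≈ 2.0601e-8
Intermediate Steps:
c(r) = r**2
W = 2
s(z) = 1 + z**2 (s(z) = z**2 + 1 = 1 + z**2)
1/R(E(s(W))) = 1/(1783*(33*(1 + 2**2))**2) = 1/(1783*(33*(1 + 4))**2) = 1/(1783*(33*5)**2) = 1/(1783*165**2) = 1/(1783*27225) = 1/48542175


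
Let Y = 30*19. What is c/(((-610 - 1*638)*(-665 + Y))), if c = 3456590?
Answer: 345659/11856 ≈ 29.155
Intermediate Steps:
Y = 570
c/(((-610 - 1*638)*(-665 + Y))) = 3456590/(((-610 - 1*638)*(-665 + 570))) = 3456590/(((-610 - 638)*(-95))) = 3456590/((-1248*(-95))) = 3456590/118560 = 3456590*(1/118560) = 345659/11856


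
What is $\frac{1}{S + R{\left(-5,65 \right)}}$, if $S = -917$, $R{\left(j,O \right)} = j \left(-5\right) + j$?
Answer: $- \frac{1}{897} \approx -0.0011148$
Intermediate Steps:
$R{\left(j,O \right)} = - 4 j$ ($R{\left(j,O \right)} = - 5 j + j = - 4 j$)
$\frac{1}{S + R{\left(-5,65 \right)}} = \frac{1}{-917 - -20} = \frac{1}{-917 + 20} = \frac{1}{-897} = - \frac{1}{897}$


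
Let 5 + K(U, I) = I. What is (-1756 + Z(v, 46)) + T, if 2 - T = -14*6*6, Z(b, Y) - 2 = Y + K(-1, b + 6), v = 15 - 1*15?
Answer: -1201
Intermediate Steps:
K(U, I) = -5 + I
v = 0 (v = 15 - 15 = 0)
Z(b, Y) = 3 + Y + b (Z(b, Y) = 2 + (Y + (-5 + (b + 6))) = 2 + (Y + (-5 + (6 + b))) = 2 + (Y + (1 + b)) = 2 + (1 + Y + b) = 3 + Y + b)
T = 506 (T = 2 - (-14*6)*6 = 2 - (-84)*6 = 2 - 1*(-504) = 2 + 504 = 506)
(-1756 + Z(v, 46)) + T = (-1756 + (3 + 46 + 0)) + 506 = (-1756 + 49) + 506 = -1707 + 506 = -1201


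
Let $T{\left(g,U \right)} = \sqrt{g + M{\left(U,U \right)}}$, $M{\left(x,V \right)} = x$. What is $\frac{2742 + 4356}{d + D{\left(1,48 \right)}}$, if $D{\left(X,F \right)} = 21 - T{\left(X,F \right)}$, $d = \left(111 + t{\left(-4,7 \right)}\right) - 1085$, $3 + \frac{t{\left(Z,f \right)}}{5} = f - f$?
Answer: $- \frac{182}{25} \approx -7.28$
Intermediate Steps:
$t{\left(Z,f \right)} = -15$ ($t{\left(Z,f \right)} = -15 + 5 \left(f - f\right) = -15 + 5 \cdot 0 = -15 + 0 = -15$)
$d = -989$ ($d = \left(111 - 15\right) - 1085 = 96 - 1085 = -989$)
$T{\left(g,U \right)} = \sqrt{U + g}$ ($T{\left(g,U \right)} = \sqrt{g + U} = \sqrt{U + g}$)
$D{\left(X,F \right)} = 21 - \sqrt{F + X}$
$\frac{2742 + 4356}{d + D{\left(1,48 \right)}} = \frac{2742 + 4356}{-989 + \left(21 - \sqrt{48 + 1}\right)} = \frac{7098}{-989 + \left(21 - \sqrt{49}\right)} = \frac{7098}{-989 + \left(21 - 7\right)} = \frac{7098}{-989 + 14} = \frac{7098}{-975} = 7098 \left(- \frac{1}{975}\right) = - \frac{182}{25}$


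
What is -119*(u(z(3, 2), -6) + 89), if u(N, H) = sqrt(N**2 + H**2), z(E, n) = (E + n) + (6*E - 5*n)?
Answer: -10591 - 119*sqrt(205) ≈ -12295.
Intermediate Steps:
z(E, n) = -4*n + 7*E (z(E, n) = (E + n) + (-5*n + 6*E) = -4*n + 7*E)
u(N, H) = sqrt(H**2 + N**2)
-119*(u(z(3, 2), -6) + 89) = -119*(sqrt((-6)**2 + (-4*2 + 7*3)**2) + 89) = -119*(sqrt(36 + (-8 + 21)**2) + 89) = -119*(sqrt(36 + 13**2) + 89) = -119*(sqrt(36 + 169) + 89) = -119*(sqrt(205) + 89) = -119*(89 + sqrt(205)) = -10591 - 119*sqrt(205)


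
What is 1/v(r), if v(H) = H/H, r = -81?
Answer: 1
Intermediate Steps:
v(H) = 1
1/v(r) = 1/1 = 1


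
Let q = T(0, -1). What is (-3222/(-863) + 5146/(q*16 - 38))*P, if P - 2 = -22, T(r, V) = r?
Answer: 43185620/16397 ≈ 2633.8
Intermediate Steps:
q = 0
P = -20 (P = 2 - 22 = -20)
(-3222/(-863) + 5146/(q*16 - 38))*P = (-3222/(-863) + 5146/(0*16 - 38))*(-20) = (-3222*(-1/863) + 5146/(0 - 38))*(-20) = (3222/863 + 5146/(-38))*(-20) = (3222/863 + 5146*(-1/38))*(-20) = (3222/863 - 2573/19)*(-20) = -2159281/16397*(-20) = 43185620/16397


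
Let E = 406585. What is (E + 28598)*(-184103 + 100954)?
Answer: -36185031267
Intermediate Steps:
(E + 28598)*(-184103 + 100954) = (406585 + 28598)*(-184103 + 100954) = 435183*(-83149) = -36185031267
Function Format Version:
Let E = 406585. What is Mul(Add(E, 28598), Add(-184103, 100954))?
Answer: -36185031267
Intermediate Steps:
Mul(Add(E, 28598), Add(-184103, 100954)) = Mul(Add(406585, 28598), Add(-184103, 100954)) = Mul(435183, -83149) = -36185031267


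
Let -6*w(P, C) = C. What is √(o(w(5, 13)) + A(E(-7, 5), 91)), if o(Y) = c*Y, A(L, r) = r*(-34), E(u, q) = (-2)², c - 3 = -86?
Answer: I*√104910/6 ≈ 53.983*I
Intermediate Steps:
c = -83 (c = 3 - 86 = -83)
w(P, C) = -C/6
E(u, q) = 4
A(L, r) = -34*r
o(Y) = -83*Y
√(o(w(5, 13)) + A(E(-7, 5), 91)) = √(-(-83)*13/6 - 34*91) = √(-83*(-13/6) - 3094) = √(1079/6 - 3094) = √(-17485/6) = I*√104910/6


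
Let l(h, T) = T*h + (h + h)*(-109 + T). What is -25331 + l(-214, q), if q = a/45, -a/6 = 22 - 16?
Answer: 109173/5 ≈ 21835.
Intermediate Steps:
a = -36 (a = -6*(22 - 16) = -6*6 = -36)
q = -⅘ (q = -36/45 = -36*1/45 = -⅘ ≈ -0.80000)
l(h, T) = T*h + 2*h*(-109 + T) (l(h, T) = T*h + (2*h)*(-109 + T) = T*h + 2*h*(-109 + T))
-25331 + l(-214, q) = -25331 - 214*(-218 + 3*(-⅘)) = -25331 - 214*(-218 - 12/5) = -25331 - 214*(-1102/5) = -25331 + 235828/5 = 109173/5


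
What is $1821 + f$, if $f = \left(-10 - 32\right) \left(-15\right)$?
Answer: $2451$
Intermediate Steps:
$f = 630$ ($f = \left(-10 - 32\right) \left(-15\right) = \left(-42\right) \left(-15\right) = 630$)
$1821 + f = 1821 + 630 = 2451$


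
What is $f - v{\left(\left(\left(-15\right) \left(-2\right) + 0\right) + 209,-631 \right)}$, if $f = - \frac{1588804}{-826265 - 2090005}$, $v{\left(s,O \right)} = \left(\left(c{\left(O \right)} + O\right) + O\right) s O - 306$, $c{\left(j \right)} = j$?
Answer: $- \frac{59467146879469}{208305} \approx -2.8548 \cdot 10^{8}$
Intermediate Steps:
$v{\left(s,O \right)} = -306 + 3 s O^{2}$ ($v{\left(s,O \right)} = \left(\left(O + O\right) + O\right) s O - 306 = \left(2 O + O\right) s O - 306 = 3 O s O - 306 = 3 s O^{2} - 306 = -306 + 3 s O^{2}$)
$f = \frac{113486}{208305}$ ($f = - \frac{1588804}{-826265 - 2090005} = - \frac{1588804}{-2916270} = \left(-1588804\right) \left(- \frac{1}{2916270}\right) = \frac{113486}{208305} \approx 0.54481$)
$f - v{\left(\left(\left(-15\right) \left(-2\right) + 0\right) + 209,-631 \right)} = \frac{113486}{208305} - \left(-306 + 3 \left(\left(\left(-15\right) \left(-2\right) + 0\right) + 209\right) \left(-631\right)^{2}\right) = \frac{113486}{208305} - \left(-306 + 3 \left(\left(30 + 0\right) + 209\right) 398161\right) = \frac{113486}{208305} - \left(-306 + 3 \left(30 + 209\right) 398161\right) = \frac{113486}{208305} - \left(-306 + 3 \cdot 239 \cdot 398161\right) = \frac{113486}{208305} - \left(-306 + 285481437\right) = \frac{113486}{208305} - 285481131 = - \frac{59467146879469}{208305}$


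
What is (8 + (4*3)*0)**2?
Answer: 64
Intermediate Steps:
(8 + (4*3)*0)**2 = (8 + 12*0)**2 = (8 + 0)**2 = 8**2 = 64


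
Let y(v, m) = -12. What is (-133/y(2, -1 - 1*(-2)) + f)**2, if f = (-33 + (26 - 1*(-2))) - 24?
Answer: 46225/144 ≈ 321.01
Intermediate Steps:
f = -29 (f = (-33 + (26 + 2)) - 24 = (-33 + 28) - 24 = -5 - 24 = -29)
(-133/y(2, -1 - 1*(-2)) + f)**2 = (-133/(-12) - 29)**2 = (-133*(-1/12) - 29)**2 = (133/12 - 29)**2 = (-215/12)**2 = 46225/144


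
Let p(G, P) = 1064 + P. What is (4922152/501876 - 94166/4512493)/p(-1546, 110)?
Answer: 2770489598690/332346476735379 ≈ 0.0083361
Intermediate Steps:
(4922152/501876 - 94166/4512493)/p(-1546, 110) = (4922152/501876 - 94166/4512493)/(1064 + 110) = (4922152*(1/501876) - 94166*1/4512493)/1174 = (1230538/125469 - 94166/4512493)*(1/1174) = (5540979197380/566177984217)*(1/1174) = 2770489598690/332346476735379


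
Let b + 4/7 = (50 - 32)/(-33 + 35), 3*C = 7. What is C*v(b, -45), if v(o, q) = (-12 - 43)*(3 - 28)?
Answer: 9625/3 ≈ 3208.3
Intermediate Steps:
C = 7/3 (C = (1/3)*7 = 7/3 ≈ 2.3333)
b = 59/7 (b = -4/7 + (50 - 32)/(-33 + 35) = -4/7 + 18/2 = -4/7 + 18*(1/2) = -4/7 + 9 = 59/7 ≈ 8.4286)
v(o, q) = 1375 (v(o, q) = -55*(-25) = 1375)
C*v(b, -45) = (7/3)*1375 = 9625/3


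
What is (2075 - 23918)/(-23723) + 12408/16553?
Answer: 655922163/392686819 ≈ 1.6703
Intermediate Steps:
(2075 - 23918)/(-23723) + 12408/16553 = -21843*(-1/23723) + 12408*(1/16553) = 21843/23723 + 12408/16553 = 655922163/392686819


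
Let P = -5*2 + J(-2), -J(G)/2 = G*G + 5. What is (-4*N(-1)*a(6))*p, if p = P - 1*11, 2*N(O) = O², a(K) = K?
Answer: 468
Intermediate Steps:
J(G) = -10 - 2*G² (J(G) = -2*(G*G + 5) = -2*(G² + 5) = -2*(5 + G²) = -10 - 2*G²)
N(O) = O²/2
P = -28 (P = -5*2 + (-10 - 2*(-2)²) = -10 + (-10 - 2*4) = -10 + (-10 - 8) = -10 - 18 = -28)
p = -39 (p = -28 - 1*11 = -28 - 11 = -39)
(-4*N(-1)*a(6))*p = -4*(½)*(-1)²*6*(-39) = -4*(½)*1*6*(-39) = -2*6*(-39) = -4*3*(-39) = -12*(-39) = 468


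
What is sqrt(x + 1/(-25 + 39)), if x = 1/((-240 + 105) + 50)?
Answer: sqrt(84490)/1190 ≈ 0.24426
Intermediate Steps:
x = -1/85 (x = 1/(-135 + 50) = 1/(-85) = -1/85 ≈ -0.011765)
sqrt(x + 1/(-25 + 39)) = sqrt(-1/85 + 1/(-25 + 39)) = sqrt(-1/85 + 1/14) = sqrt(71/1190) = sqrt(84490)/1190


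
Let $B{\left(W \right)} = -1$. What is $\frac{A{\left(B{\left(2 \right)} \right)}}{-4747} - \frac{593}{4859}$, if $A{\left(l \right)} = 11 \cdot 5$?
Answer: $- \frac{3082216}{23065673} \approx -0.13363$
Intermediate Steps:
$A{\left(l \right)} = 55$
$\frac{A{\left(B{\left(2 \right)} \right)}}{-4747} - \frac{593}{4859} = \frac{55}{-4747} - \frac{593}{4859} = 55 \left(- \frac{1}{4747}\right) - \frac{593}{4859} = - \frac{55}{4747} - \frac{593}{4859} = - \frac{3082216}{23065673}$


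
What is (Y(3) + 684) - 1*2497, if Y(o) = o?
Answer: -1810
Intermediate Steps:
(Y(3) + 684) - 1*2497 = (3 + 684) - 1*2497 = 687 - 2497 = -1810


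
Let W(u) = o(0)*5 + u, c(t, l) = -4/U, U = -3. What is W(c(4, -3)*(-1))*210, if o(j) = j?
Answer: -280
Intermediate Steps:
c(t, l) = 4/3 (c(t, l) = -4/(-3) = -4*(-⅓) = 4/3)
W(u) = u (W(u) = 0*5 + u = 0 + u = u)
W(c(4, -3)*(-1))*210 = ((4/3)*(-1))*210 = -4/3*210 = -280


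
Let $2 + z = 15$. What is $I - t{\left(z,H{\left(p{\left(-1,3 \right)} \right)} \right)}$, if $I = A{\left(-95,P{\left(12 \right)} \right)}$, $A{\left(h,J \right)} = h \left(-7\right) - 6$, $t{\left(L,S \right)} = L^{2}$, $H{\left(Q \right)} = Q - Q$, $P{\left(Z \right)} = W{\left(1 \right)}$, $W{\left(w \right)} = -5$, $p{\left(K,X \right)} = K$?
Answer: $490$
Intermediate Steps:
$z = 13$ ($z = -2 + 15 = 13$)
$P{\left(Z \right)} = -5$
$H{\left(Q \right)} = 0$
$A{\left(h,J \right)} = -6 - 7 h$ ($A{\left(h,J \right)} = - 7 h - 6 = -6 - 7 h$)
$I = 659$ ($I = -6 - -665 = -6 + 665 = 659$)
$I - t{\left(z,H{\left(p{\left(-1,3 \right)} \right)} \right)} = 659 - 13^{2} = 659 - 169 = 490$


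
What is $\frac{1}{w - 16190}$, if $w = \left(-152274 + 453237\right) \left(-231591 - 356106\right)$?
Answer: $- \frac{1}{176875068401} \approx -5.6537 \cdot 10^{-12}$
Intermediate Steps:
$w = -176875052211$ ($w = 300963 \left(-587697\right) = -176875052211$)
$\frac{1}{w - 16190} = \frac{1}{-176875052211 - 16190} = \frac{1}{-176875068401} = - \frac{1}{176875068401}$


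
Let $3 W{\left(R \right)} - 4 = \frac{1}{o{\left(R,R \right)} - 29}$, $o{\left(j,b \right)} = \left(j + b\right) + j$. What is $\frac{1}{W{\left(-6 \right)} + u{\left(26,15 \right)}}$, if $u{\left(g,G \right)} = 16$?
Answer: $\frac{141}{2443} \approx 0.057716$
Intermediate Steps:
$o{\left(j,b \right)} = b + 2 j$ ($o{\left(j,b \right)} = \left(b + j\right) + j = b + 2 j$)
$W{\left(R \right)} = \frac{4}{3} + \frac{1}{3 \left(-29 + 3 R\right)}$ ($W{\left(R \right)} = \frac{4}{3} + \frac{1}{3 \left(\left(R + 2 R\right) - 29\right)} = \frac{4}{3} + \frac{1}{3 \left(3 R - 29\right)} = \frac{4}{3} + \frac{1}{3 \left(-29 + 3 R\right)}$)
$\frac{1}{W{\left(-6 \right)} + u{\left(26,15 \right)}} = \frac{1}{\frac{-115 + 12 \left(-6\right)}{3 \left(-29 + 3 \left(-6\right)\right)} + 16} = \frac{1}{\frac{-115 - 72}{3 \left(-29 - 18\right)} + 16} = \frac{1}{\frac{1}{3} \frac{1}{-47} \left(-187\right) + 16} = \frac{1}{\frac{1}{3} \left(- \frac{1}{47}\right) \left(-187\right) + 16} = \frac{1}{\frac{187}{141} + 16} = \frac{1}{\frac{2443}{141}} = \frac{141}{2443}$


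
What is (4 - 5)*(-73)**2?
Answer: -5329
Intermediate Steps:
(4 - 5)*(-73)**2 = -1*5329 = -5329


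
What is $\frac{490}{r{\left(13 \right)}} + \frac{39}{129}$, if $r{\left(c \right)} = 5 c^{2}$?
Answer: $\frac{6411}{7267} \approx 0.88221$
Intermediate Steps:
$\frac{490}{r{\left(13 \right)}} + \frac{39}{129} = \frac{490}{5 \cdot 13^{2}} + \frac{39}{129} = \frac{490}{5 \cdot 169} + 39 \cdot \frac{1}{129} = \frac{490}{845} + \frac{13}{43} = 490 \cdot \frac{1}{845} + \frac{13}{43} = \frac{98}{169} + \frac{13}{43} = \frac{6411}{7267}$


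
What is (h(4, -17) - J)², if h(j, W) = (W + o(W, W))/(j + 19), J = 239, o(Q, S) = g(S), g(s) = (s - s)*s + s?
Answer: 30591961/529 ≈ 57830.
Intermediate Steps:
g(s) = s (g(s) = 0*s + s = 0 + s = s)
o(Q, S) = S
h(j, W) = 2*W/(19 + j) (h(j, W) = (W + W)/(j + 19) = (2*W)/(19 + j) = 2*W/(19 + j))
(h(4, -17) - J)² = (2*(-17)/(19 + 4) - 1*239)² = (2*(-17)/23 - 239)² = (2*(-17)*(1/23) - 239)² = (-34/23 - 239)² = (-5531/23)² = 30591961/529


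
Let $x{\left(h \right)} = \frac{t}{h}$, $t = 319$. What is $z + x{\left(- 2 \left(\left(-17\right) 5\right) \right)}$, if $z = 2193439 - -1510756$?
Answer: $\frac{629713469}{170} \approx 3.7042 \cdot 10^{6}$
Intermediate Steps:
$x{\left(h \right)} = \frac{319}{h}$
$z = 3704195$ ($z = 2193439 + 1510756 = 3704195$)
$z + x{\left(- 2 \left(\left(-17\right) 5\right) \right)} = 3704195 + \frac{319}{\left(-2\right) \left(\left(-17\right) 5\right)} = 3704195 + \frac{319}{\left(-2\right) \left(-85\right)} = 3704195 + \frac{319}{170} = \frac{629713469}{170}$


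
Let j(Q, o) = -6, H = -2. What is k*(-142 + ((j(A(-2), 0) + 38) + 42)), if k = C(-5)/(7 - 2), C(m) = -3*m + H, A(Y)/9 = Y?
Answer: -884/5 ≈ -176.80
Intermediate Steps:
A(Y) = 9*Y
C(m) = -2 - 3*m (C(m) = -3*m - 2 = -2 - 3*m)
k = 13/5 (k = (-2 - 3*(-5))/(7 - 2) = (-2 + 15)/5 = (1/5)*13 = 13/5 ≈ 2.6000)
k*(-142 + ((j(A(-2), 0) + 38) + 42)) = 13*(-142 + ((-6 + 38) + 42))/5 = 13*(-142 + (32 + 42))/5 = 13*(-142 + 74)/5 = (13/5)*(-68) = -884/5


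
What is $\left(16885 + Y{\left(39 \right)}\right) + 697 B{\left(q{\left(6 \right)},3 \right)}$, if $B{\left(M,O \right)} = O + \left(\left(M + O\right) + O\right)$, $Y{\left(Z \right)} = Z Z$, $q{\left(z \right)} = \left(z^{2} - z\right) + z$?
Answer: $49771$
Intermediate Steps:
$q{\left(z \right)} = z^{2}$
$Y{\left(Z \right)} = Z^{2}$
$B{\left(M,O \right)} = M + 3 O$ ($B{\left(M,O \right)} = O + \left(M + 2 O\right) = M + 3 O$)
$\left(16885 + Y{\left(39 \right)}\right) + 697 B{\left(q{\left(6 \right)},3 \right)} = \left(16885 + 39^{2}\right) + 697 \left(6^{2} + 3 \cdot 3\right) = \left(16885 + 1521\right) + 697 \left(36 + 9\right) = 18406 + 697 \cdot 45 = 18406 + 31365 = 49771$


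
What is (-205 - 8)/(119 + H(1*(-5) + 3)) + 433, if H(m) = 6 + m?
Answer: 17682/41 ≈ 431.27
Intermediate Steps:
(-205 - 8)/(119 + H(1*(-5) + 3)) + 433 = (-205 - 8)/(119 + (6 + (1*(-5) + 3))) + 433 = -213/(119 + (6 + (-5 + 3))) + 433 = -213/(119 + (6 - 2)) + 433 = -213/(119 + 4) + 433 = -213/123 + 433 = -213*1/123 + 433 = -71/41 + 433 = 17682/41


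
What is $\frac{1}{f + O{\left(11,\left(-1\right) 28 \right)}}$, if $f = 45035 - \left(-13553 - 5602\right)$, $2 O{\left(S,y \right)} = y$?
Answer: $\frac{1}{64176} \approx 1.5582 \cdot 10^{-5}$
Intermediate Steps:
$O{\left(S,y \right)} = \frac{y}{2}$
$f = 64190$ ($f = 45035 - \left(-13553 - 5602\right) = 45035 - -19155 = 45035 + 19155 = 64190$)
$\frac{1}{f + O{\left(11,\left(-1\right) 28 \right)}} = \frac{1}{64190 + \frac{\left(-1\right) 28}{2}} = \frac{1}{64190 + \frac{1}{2} \left(-28\right)} = \frac{1}{64190 - 14} = \frac{1}{64176}$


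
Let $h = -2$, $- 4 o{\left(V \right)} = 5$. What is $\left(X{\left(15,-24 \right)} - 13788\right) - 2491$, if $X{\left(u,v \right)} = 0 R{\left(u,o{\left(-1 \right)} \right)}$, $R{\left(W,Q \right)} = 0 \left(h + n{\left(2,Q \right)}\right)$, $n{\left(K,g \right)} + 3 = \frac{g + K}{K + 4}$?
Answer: $-16279$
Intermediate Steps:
$n{\left(K,g \right)} = -3 + \frac{K + g}{4 + K}$ ($n{\left(K,g \right)} = -3 + \frac{g + K}{K + 4} = -3 + \frac{K + g}{4 + K}$)
$o{\left(V \right)} = - \frac{5}{4}$ ($o{\left(V \right)} = \left(- \frac{1}{4}\right) 5 = - \frac{5}{4}$)
$R{\left(W,Q \right)} = 0$ ($R{\left(W,Q \right)} = 0 \left(-2 + \frac{-12 + Q - 4}{4 + 2}\right) = 0 \left(-2 + \frac{-12 + Q - 4}{6}\right) = 0 \left(-2 + \frac{-16 + Q}{6}\right) = 0 \left(-2 + \left(- \frac{8}{3} + \frac{Q}{6}\right)\right) = 0 \left(- \frac{14}{3} + \frac{Q}{6}\right) = 0$)
$X{\left(u,v \right)} = 0$ ($X{\left(u,v \right)} = 0 \cdot 0 = 0$)
$\left(X{\left(15,-24 \right)} - 13788\right) - 2491 = \left(0 - 13788\right) - 2491 = -13788 - 2491 = -16279$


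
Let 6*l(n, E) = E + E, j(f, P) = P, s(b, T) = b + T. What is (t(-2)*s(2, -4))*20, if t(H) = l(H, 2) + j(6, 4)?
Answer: -560/3 ≈ -186.67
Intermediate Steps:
s(b, T) = T + b
l(n, E) = E/3 (l(n, E) = (E + E)/6 = (2*E)/6 = E/3)
t(H) = 14/3 (t(H) = (⅓)*2 + 4 = ⅔ + 4 = 14/3)
(t(-2)*s(2, -4))*20 = (14*(-4 + 2)/3)*20 = ((14/3)*(-2))*20 = -28/3*20 = -560/3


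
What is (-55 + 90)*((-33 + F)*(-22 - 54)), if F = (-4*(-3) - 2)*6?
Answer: -71820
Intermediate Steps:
F = 60 (F = (12 - 2)*6 = 10*6 = 60)
(-55 + 90)*((-33 + F)*(-22 - 54)) = (-55 + 90)*((-33 + 60)*(-22 - 54)) = 35*(27*(-76)) = 35*(-2052) = -71820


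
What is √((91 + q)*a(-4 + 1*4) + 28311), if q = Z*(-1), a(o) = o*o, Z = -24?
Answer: √28311 ≈ 168.26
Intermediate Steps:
a(o) = o²
q = 24 (q = -24*(-1) = 24)
√((91 + q)*a(-4 + 1*4) + 28311) = √((91 + 24)*(-4 + 1*4)² + 28311) = √(115*(-4 + 4)² + 28311) = √(115*0² + 28311) = √(115*0 + 28311) = √(0 + 28311) = √28311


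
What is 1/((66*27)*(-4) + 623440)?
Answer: 1/616312 ≈ 1.6226e-6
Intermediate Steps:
1/((66*27)*(-4) + 623440) = 1/(1782*(-4) + 623440) = 1/(-7128 + 623440) = 1/616312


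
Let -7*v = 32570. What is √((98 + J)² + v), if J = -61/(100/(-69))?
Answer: √7336451969/700 ≈ 122.36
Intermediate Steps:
v = -32570/7 (v = -⅐*32570 = -32570/7 ≈ -4652.9)
J = 4209/100 (J = -61/(100*(-1/69)) = -61/(-100/69) = -61*(-69/100) = 4209/100 ≈ 42.090)
√((98 + J)² + v) = √((98 + 4209/100)² - 32570/7) = √((14009/100)² - 32570/7) = √(196252081/10000 - 32570/7) = √(1048064567/70000) = √7336451969/700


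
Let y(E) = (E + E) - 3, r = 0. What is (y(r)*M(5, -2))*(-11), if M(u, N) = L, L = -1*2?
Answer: -66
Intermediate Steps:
L = -2
M(u, N) = -2
y(E) = -3 + 2*E (y(E) = 2*E - 3 = -3 + 2*E)
(y(r)*M(5, -2))*(-11) = ((-3 + 2*0)*(-2))*(-11) = ((-3 + 0)*(-2))*(-11) = -3*(-2)*(-11) = 6*(-11) = -66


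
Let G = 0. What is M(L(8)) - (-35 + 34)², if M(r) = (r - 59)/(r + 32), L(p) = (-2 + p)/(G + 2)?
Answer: -13/5 ≈ -2.6000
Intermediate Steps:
L(p) = -1 + p/2 (L(p) = (-2 + p)/(0 + 2) = (-2 + p)/2 = (-2 + p)*(½) = -1 + p/2)
M(r) = (-59 + r)/(32 + r)
M(L(8)) - (-35 + 34)² = (-59 + (-1 + (½)*8))/(32 + (-1 + (½)*8)) - (-35 + 34)² = (-59 + (-1 + 4))/(32 + (-1 + 4)) - 1*(-1)² = (-59 + 3)/(32 + 3) - 1*1 = -56/35 - 1 = (1/35)*(-56) - 1 = -8/5 - 1 = -13/5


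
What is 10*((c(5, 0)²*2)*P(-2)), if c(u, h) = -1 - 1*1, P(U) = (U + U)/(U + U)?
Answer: 80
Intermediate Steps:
P(U) = 1 (P(U) = (2*U)/((2*U)) = (2*U)*(1/(2*U)) = 1)
c(u, h) = -2 (c(u, h) = -1 - 1 = -2)
10*((c(5, 0)²*2)*P(-2)) = 10*(((-2)²*2)*1) = 10*((4*2)*1) = 10*(8*1) = 10*8 = 80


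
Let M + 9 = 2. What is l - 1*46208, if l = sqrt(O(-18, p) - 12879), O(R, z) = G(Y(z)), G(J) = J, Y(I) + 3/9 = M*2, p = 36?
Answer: -46208 + 2*I*sqrt(29010)/3 ≈ -46208.0 + 113.55*I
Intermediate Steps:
M = -7 (M = -9 + 2 = -7)
Y(I) = -43/3 (Y(I) = -1/3 - 7*2 = -1/3 - 14 = -43/3)
O(R, z) = -43/3
l = 2*I*sqrt(29010)/3 (l = sqrt(-43/3 - 12879) = sqrt(-38680/3) = 2*I*sqrt(29010)/3 ≈ 113.55*I)
l - 1*46208 = 2*I*sqrt(29010)/3 - 1*46208 = 2*I*sqrt(29010)/3 - 46208 = -46208 + 2*I*sqrt(29010)/3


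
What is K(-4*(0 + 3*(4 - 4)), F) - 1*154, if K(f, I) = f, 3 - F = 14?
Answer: -154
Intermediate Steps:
F = -11 (F = 3 - 1*14 = 3 - 14 = -11)
K(-4*(0 + 3*(4 - 4)), F) - 1*154 = -4*(0 + 3*(4 - 4)) - 1*154 = -4*(0 + 3*0) - 154 = -4*(0 + 0) - 154 = -4*0 - 154 = 0 - 154 = -154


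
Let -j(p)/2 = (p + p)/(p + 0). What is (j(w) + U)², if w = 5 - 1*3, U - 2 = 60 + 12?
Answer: 4900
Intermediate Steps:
U = 74 (U = 2 + (60 + 12) = 2 + 72 = 74)
w = 2 (w = 5 - 3 = 2)
j(p) = -4 (j(p) = -2*(p + p)/(p + 0) = -2*2*p/p = -2*2 = -4)
(j(w) + U)² = (-4 + 74)² = 70² = 4900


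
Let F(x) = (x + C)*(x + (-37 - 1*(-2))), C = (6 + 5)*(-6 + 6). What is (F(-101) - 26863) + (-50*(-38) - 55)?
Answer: -11282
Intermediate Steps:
C = 0 (C = 11*0 = 0)
F(x) = x*(-35 + x) (F(x) = (x + 0)*(x + (-37 - 1*(-2))) = x*(x + (-37 + 2)) = x*(x - 35) = x*(-35 + x))
(F(-101) - 26863) + (-50*(-38) - 55) = (-101*(-35 - 101) - 26863) + (-50*(-38) - 55) = (-101*(-136) - 26863) + (1900 - 55) = (13736 - 26863) + 1845 = -13127 + 1845 = -11282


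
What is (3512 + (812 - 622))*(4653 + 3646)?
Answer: 30722898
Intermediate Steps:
(3512 + (812 - 622))*(4653 + 3646) = (3512 + 190)*8299 = 3702*8299 = 30722898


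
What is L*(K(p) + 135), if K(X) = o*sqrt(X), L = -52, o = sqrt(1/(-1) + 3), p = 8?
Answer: -7228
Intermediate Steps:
o = sqrt(2) (o = sqrt(-1 + 3) = sqrt(2) ≈ 1.4142)
K(X) = sqrt(2)*sqrt(X)
L*(K(p) + 135) = -52*(sqrt(2)*sqrt(8) + 135) = -52*(sqrt(2)*(2*sqrt(2)) + 135) = -52*(4 + 135) = -52*139 = -7228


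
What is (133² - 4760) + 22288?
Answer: 35217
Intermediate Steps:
(133² - 4760) + 22288 = (17689 - 4760) + 22288 = 12929 + 22288 = 35217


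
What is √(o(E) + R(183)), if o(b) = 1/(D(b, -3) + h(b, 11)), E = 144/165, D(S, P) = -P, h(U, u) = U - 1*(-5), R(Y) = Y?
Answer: √10901798/244 ≈ 13.532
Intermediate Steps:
h(U, u) = 5 + U (h(U, u) = U + 5 = 5 + U)
E = 48/55 (E = 144*(1/165) = 48/55 ≈ 0.87273)
o(b) = 1/(8 + b) (o(b) = 1/(-1*(-3) + (5 + b)) = 1/(3 + (5 + b)) = 1/(8 + b))
√(o(E) + R(183)) = √(1/(8 + 48/55) + 183) = √(1/(488/55) + 183) = √(55/488 + 183) = √(89359/488) = √10901798/244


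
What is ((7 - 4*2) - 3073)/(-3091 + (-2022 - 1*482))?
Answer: 3074/5595 ≈ 0.54942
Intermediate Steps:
((7 - 4*2) - 3073)/(-3091 + (-2022 - 1*482)) = ((7 - 8) - 3073)/(-3091 + (-2022 - 482)) = (-1 - 3073)/(-3091 - 2504) = -3074/(-5595) = -3074*(-1/5595) = 3074/5595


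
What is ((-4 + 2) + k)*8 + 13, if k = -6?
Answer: -51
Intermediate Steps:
((-4 + 2) + k)*8 + 13 = ((-4 + 2) - 6)*8 + 13 = (-2 - 6)*8 + 13 = -8*8 + 13 = -64 + 13 = -51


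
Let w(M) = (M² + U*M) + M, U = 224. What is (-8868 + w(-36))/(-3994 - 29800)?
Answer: 7836/16897 ≈ 0.46375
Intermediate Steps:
w(M) = M² + 225*M (w(M) = (M² + 224*M) + M = M² + 225*M)
(-8868 + w(-36))/(-3994 - 29800) = (-8868 - 36*(225 - 36))/(-3994 - 29800) = (-8868 - 36*189)/(-33794) = (-8868 - 6804)*(-1/33794) = -15672*(-1/33794) = 7836/16897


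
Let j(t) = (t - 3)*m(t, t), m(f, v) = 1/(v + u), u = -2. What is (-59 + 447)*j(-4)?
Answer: 1358/3 ≈ 452.67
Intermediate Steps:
m(f, v) = 1/(-2 + v) (m(f, v) = 1/(v - 2) = 1/(-2 + v))
j(t) = (-3 + t)/(-2 + t) (j(t) = (t - 3)/(-2 + t) = (-3 + t)/(-2 + t))
(-59 + 447)*j(-4) = (-59 + 447)*((-3 - 4)/(-2 - 4)) = 388*(-7/(-6)) = 388*(-⅙*(-7)) = 388*(7/6) = 1358/3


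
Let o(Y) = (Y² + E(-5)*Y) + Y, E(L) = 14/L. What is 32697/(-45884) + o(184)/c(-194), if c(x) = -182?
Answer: -3860506943/20877220 ≈ -184.91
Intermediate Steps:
o(Y) = Y² - 9*Y/5 (o(Y) = (Y² + (14/(-5))*Y) + Y = (Y² + (14*(-⅕))*Y) + Y = (Y² - 14*Y/5) + Y = Y² - 9*Y/5)
32697/(-45884) + o(184)/c(-194) = 32697/(-45884) + ((⅕)*184*(-9 + 5*184))/(-182) = 32697*(-1/45884) + ((⅕)*184*(-9 + 920))*(-1/182) = -32697/45884 + ((⅕)*184*911)*(-1/182) = -32697/45884 + (167624/5)*(-1/182) = -32697/45884 - 83812/455 = -3860506943/20877220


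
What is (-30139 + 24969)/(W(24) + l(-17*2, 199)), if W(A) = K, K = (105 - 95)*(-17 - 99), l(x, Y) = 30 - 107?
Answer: 5170/1237 ≈ 4.1795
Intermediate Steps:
l(x, Y) = -77
K = -1160 (K = 10*(-116) = -1160)
W(A) = -1160
(-30139 + 24969)/(W(24) + l(-17*2, 199)) = (-30139 + 24969)/(-1160 - 77) = -5170/(-1237) = -5170*(-1/1237) = 5170/1237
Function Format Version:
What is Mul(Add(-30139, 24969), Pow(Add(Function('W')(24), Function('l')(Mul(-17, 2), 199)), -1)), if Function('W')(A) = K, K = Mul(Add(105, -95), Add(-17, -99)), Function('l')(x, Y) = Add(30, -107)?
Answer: Rational(5170, 1237) ≈ 4.1795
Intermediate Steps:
Function('l')(x, Y) = -77
K = -1160 (K = Mul(10, -116) = -1160)
Function('W')(A) = -1160
Mul(Add(-30139, 24969), Pow(Add(Function('W')(24), Function('l')(Mul(-17, 2), 199)), -1)) = Mul(Add(-30139, 24969), Pow(Add(-1160, -77), -1)) = Mul(-5170, Pow(-1237, -1)) = Mul(-5170, Rational(-1, 1237)) = Rational(5170, 1237)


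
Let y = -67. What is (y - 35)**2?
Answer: 10404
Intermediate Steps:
(y - 35)**2 = (-67 - 35)**2 = (-102)**2 = 10404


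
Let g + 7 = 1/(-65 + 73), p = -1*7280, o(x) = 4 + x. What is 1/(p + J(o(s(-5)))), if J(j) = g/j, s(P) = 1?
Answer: -8/58251 ≈ -0.00013734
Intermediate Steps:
p = -7280
g = -55/8 (g = -7 + 1/(-65 + 73) = -7 + 1/8 = -7 + ⅛ = -55/8 ≈ -6.8750)
J(j) = -55/(8*j)
1/(p + J(o(s(-5)))) = 1/(-7280 - 55/(8*(4 + 1))) = 1/(-7280 - 55/8/5) = 1/(-7280 - 55/8*⅕) = 1/(-7280 - 11/8) = 1/(-58251/8) = -8/58251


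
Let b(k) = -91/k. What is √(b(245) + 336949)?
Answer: √412762070/35 ≈ 580.47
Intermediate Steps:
√(b(245) + 336949) = √(-91/245 + 336949) = √(-91*1/245 + 336949) = √(-13/35 + 336949) = √(11793202/35) = √412762070/35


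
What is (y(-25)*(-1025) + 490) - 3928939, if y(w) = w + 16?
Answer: -3919224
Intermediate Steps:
y(w) = 16 + w
(y(-25)*(-1025) + 490) - 3928939 = ((16 - 25)*(-1025) + 490) - 3928939 = (-9*(-1025) + 490) - 3928939 = (9225 + 490) - 3928939 = 9715 - 3928939 = -3919224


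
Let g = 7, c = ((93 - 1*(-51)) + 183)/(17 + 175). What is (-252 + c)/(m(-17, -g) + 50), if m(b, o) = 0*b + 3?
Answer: -16019/3392 ≈ -4.7226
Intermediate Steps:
c = 109/64 (c = ((93 + 51) + 183)/192 = (144 + 183)*(1/192) = 327*(1/192) = 109/64 ≈ 1.7031)
m(b, o) = 3 (m(b, o) = 0 + 3 = 3)
(-252 + c)/(m(-17, -g) + 50) = (-252 + 109/64)/(3 + 50) = -16019/64/53 = -16019/64*1/53 = -16019/3392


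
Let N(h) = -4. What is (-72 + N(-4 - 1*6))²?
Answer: 5776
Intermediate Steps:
(-72 + N(-4 - 1*6))² = (-72 - 4)² = (-76)² = 5776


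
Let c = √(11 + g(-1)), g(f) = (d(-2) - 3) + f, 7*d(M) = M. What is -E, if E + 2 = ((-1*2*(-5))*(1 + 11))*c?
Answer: 2 - 120*√329/7 ≈ -308.94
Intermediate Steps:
d(M) = M/7
g(f) = -23/7 + f (g(f) = ((⅐)*(-2) - 3) + f = (-2/7 - 3) + f = -23/7 + f)
c = √329/7 (c = √(11 + (-23/7 - 1)) = √(11 - 30/7) = √(47/7) = √329/7 ≈ 2.5912)
E = -2 + 120*√329/7 (E = -2 + ((-1*2*(-5))*(1 + 11))*(√329/7) = -2 + (-2*(-5)*12)*(√329/7) = -2 + (10*12)*(√329/7) = -2 + 120*(√329/7) = -2 + 120*√329/7 ≈ 308.94)
-E = -(-2 + 120*√329/7) = 2 - 120*√329/7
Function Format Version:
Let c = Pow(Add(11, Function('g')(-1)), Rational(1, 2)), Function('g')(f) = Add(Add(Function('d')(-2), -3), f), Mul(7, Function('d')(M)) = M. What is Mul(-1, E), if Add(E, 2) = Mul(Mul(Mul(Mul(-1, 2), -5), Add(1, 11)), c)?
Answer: Add(2, Mul(Rational(-120, 7), Pow(329, Rational(1, 2)))) ≈ -308.94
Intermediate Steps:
Function('d')(M) = Mul(Rational(1, 7), M)
Function('g')(f) = Add(Rational(-23, 7), f) (Function('g')(f) = Add(Add(Mul(Rational(1, 7), -2), -3), f) = Add(Add(Rational(-2, 7), -3), f) = Add(Rational(-23, 7), f))
c = Mul(Rational(1, 7), Pow(329, Rational(1, 2))) (c = Pow(Add(11, Add(Rational(-23, 7), -1)), Rational(1, 2)) = Pow(Add(11, Rational(-30, 7)), Rational(1, 2)) = Pow(Rational(47, 7), Rational(1, 2)) = Mul(Rational(1, 7), Pow(329, Rational(1, 2))) ≈ 2.5912)
E = Add(-2, Mul(Rational(120, 7), Pow(329, Rational(1, 2)))) (E = Add(-2, Mul(Mul(Mul(Mul(-1, 2), -5), Add(1, 11)), Mul(Rational(1, 7), Pow(329, Rational(1, 2))))) = Add(-2, Mul(Mul(Mul(-2, -5), 12), Mul(Rational(1, 7), Pow(329, Rational(1, 2))))) = Add(-2, Mul(Mul(10, 12), Mul(Rational(1, 7), Pow(329, Rational(1, 2))))) = Add(-2, Mul(120, Mul(Rational(1, 7), Pow(329, Rational(1, 2))))) = Add(-2, Mul(Rational(120, 7), Pow(329, Rational(1, 2)))) ≈ 308.94)
Mul(-1, E) = Mul(-1, Add(-2, Mul(Rational(120, 7), Pow(329, Rational(1, 2))))) = Add(2, Mul(Rational(-120, 7), Pow(329, Rational(1, 2))))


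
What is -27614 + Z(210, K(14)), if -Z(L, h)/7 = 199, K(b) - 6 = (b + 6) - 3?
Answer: -29007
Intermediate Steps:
K(b) = 9 + b (K(b) = 6 + ((b + 6) - 3) = 6 + ((6 + b) - 3) = 6 + (3 + b) = 9 + b)
Z(L, h) = -1393 (Z(L, h) = -7*199 = -1393)
-27614 + Z(210, K(14)) = -27614 - 1393 = -29007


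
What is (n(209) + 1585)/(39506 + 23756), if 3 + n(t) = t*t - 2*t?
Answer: 44845/63262 ≈ 0.70888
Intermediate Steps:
n(t) = -3 + t**2 - 2*t (n(t) = -3 + (t*t - 2*t) = -3 + (t**2 - 2*t) = -3 + t**2 - 2*t)
(n(209) + 1585)/(39506 + 23756) = ((-3 + 209**2 - 2*209) + 1585)/(39506 + 23756) = ((-3 + 43681 - 418) + 1585)/63262 = (43260 + 1585)*(1/63262) = 44845*(1/63262) = 44845/63262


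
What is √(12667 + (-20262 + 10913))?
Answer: √3318 ≈ 57.602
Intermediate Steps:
√(12667 + (-20262 + 10913)) = √(12667 - 9349) = √3318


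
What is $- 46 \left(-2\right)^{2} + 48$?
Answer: $-136$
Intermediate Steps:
$- 46 \left(-2\right)^{2} + 48 = \left(-46\right) 4 + 48 = -184 + 48 = -136$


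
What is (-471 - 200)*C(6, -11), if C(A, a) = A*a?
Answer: 44286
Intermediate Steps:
(-471 - 200)*C(6, -11) = (-471 - 200)*(6*(-11)) = -671*(-66) = 44286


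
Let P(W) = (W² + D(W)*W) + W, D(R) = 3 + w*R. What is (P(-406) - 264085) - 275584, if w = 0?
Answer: -376457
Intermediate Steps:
D(R) = 3 (D(R) = 3 + 0*R = 3 + 0 = 3)
P(W) = W² + 4*W (P(W) = (W² + 3*W) + W = W² + 4*W)
(P(-406) - 264085) - 275584 = (-406*(4 - 406) - 264085) - 275584 = (-406*(-402) - 264085) - 275584 = (163212 - 264085) - 275584 = -100873 - 275584 = -376457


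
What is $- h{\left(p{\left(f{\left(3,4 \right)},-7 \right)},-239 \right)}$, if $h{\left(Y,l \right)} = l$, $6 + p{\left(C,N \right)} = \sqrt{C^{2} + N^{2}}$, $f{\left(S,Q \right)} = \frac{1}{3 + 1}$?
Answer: $239$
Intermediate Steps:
$f{\left(S,Q \right)} = \frac{1}{4}$
$p{\left(C,N \right)} = -6 + \sqrt{C^{2} + N^{2}}$
$- h{\left(p{\left(f{\left(3,4 \right)},-7 \right)},-239 \right)} = \left(-1\right) \left(-239\right) = 239$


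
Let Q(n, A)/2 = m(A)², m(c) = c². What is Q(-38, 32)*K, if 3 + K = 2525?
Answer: 5289017344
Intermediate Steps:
K = 2522 (K = -3 + 2525 = 2522)
Q(n, A) = 2*A⁴ (Q(n, A) = 2*(A²)² = 2*A⁴)
Q(-38, 32)*K = (2*32⁴)*2522 = (2*1048576)*2522 = 2097152*2522 = 5289017344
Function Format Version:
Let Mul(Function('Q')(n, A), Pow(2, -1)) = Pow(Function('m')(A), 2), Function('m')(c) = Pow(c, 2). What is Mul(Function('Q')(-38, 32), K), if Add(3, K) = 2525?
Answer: 5289017344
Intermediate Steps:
K = 2522 (K = Add(-3, 2525) = 2522)
Function('Q')(n, A) = Mul(2, Pow(A, 4)) (Function('Q')(n, A) = Mul(2, Pow(Pow(A, 2), 2)) = Mul(2, Pow(A, 4)))
Mul(Function('Q')(-38, 32), K) = Mul(Mul(2, Pow(32, 4)), 2522) = Mul(Mul(2, 1048576), 2522) = Mul(2097152, 2522) = 5289017344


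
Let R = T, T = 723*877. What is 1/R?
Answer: 1/634071 ≈ 1.5771e-6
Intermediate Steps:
T = 634071
R = 634071
1/R = 1/634071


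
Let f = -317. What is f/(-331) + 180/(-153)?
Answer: -1231/5627 ≈ -0.21877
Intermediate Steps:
f/(-331) + 180/(-153) = -317/(-331) + 180/(-153) = -317*(-1/331) + 180*(-1/153) = 317/331 - 20/17 = -1231/5627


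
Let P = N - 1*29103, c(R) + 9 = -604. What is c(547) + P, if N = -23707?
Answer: -53423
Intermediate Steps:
c(R) = -613 (c(R) = -9 - 604 = -613)
P = -52810 (P = -23707 - 1*29103 = -23707 - 29103 = -52810)
c(547) + P = -613 - 52810 = -53423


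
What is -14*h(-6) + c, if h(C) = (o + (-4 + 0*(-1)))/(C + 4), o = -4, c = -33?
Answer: -89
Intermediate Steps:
h(C) = -8/(4 + C) (h(C) = (-4 + (-4 + 0*(-1)))/(C + 4) = (-4 + (-4 + 0))/(4 + C) = (-4 - 4)/(4 + C) = -8/(4 + C))
-14*h(-6) + c = -(-112)/(4 - 6) - 33 = -(-112)/(-2) - 33 = -(-112)*(-1)/2 - 33 = -14*4 - 33 = -56 - 33 = -89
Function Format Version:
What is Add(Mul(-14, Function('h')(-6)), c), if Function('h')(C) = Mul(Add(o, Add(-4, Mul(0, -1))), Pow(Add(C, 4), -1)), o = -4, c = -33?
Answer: -89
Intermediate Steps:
Function('h')(C) = Mul(-8, Pow(Add(4, C), -1)) (Function('h')(C) = Mul(Add(-4, Add(-4, Mul(0, -1))), Pow(Add(C, 4), -1)) = Mul(Add(-4, Add(-4, 0)), Pow(Add(4, C), -1)) = Mul(Add(-4, -4), Pow(Add(4, C), -1)) = Mul(-8, Pow(Add(4, C), -1)))
Add(Mul(-14, Function('h')(-6)), c) = Add(Mul(-14, Mul(-8, Pow(Add(4, -6), -1))), -33) = Add(Mul(-14, Mul(-8, Pow(-2, -1))), -33) = Add(Mul(-14, Mul(-8, Rational(-1, 2))), -33) = Add(Mul(-14, 4), -33) = Add(-56, -33) = -89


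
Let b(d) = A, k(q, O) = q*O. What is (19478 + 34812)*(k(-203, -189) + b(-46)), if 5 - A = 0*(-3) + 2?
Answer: 2083107300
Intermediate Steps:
k(q, O) = O*q
A = 3 (A = 5 - (0*(-3) + 2) = 5 - (0 + 2) = 5 - 1*2 = 5 - 2 = 3)
b(d) = 3
(19478 + 34812)*(k(-203, -189) + b(-46)) = (19478 + 34812)*(-189*(-203) + 3) = 54290*(38367 + 3) = 54290*38370 = 2083107300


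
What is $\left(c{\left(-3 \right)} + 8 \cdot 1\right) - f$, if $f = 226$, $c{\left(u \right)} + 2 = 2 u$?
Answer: $-226$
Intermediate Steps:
$c{\left(u \right)} = -2 + 2 u$
$\left(c{\left(-3 \right)} + 8 \cdot 1\right) - f = \left(\left(-2 + 2 \left(-3\right)\right) + 8 \cdot 1\right) - 226 = \left(\left(-2 - 6\right) + 8\right) - 226 = \left(-8 + 8\right) - 226 = 0 - 226 = -226$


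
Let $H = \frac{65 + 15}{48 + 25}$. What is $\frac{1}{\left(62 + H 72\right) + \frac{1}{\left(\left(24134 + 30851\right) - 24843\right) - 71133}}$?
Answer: $\frac{2992343}{421633353} \approx 0.007097$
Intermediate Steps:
$H = \frac{80}{73} \approx 1.0959$
$\frac{1}{\left(62 + H 72\right) + \frac{1}{\left(\left(24134 + 30851\right) - 24843\right) - 71133}} = \frac{1}{\left(62 + \frac{80}{73} \cdot 72\right) + \frac{1}{\left(\left(24134 + 30851\right) - 24843\right) - 71133}} = \frac{1}{\left(62 + \frac{5760}{73}\right) + \frac{1}{\left(54985 - 24843\right) - 71133}} = \frac{1}{\frac{10286}{73} + \frac{1}{30142 - 71133}} = \frac{1}{\frac{10286}{73} + \frac{1}{-40991}} = \frac{1}{\frac{10286}{73} - \frac{1}{40991}} = \frac{1}{\frac{421633353}{2992343}} = \frac{2992343}{421633353}$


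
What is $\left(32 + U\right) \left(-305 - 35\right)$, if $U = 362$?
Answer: $-133960$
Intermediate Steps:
$\left(32 + U\right) \left(-305 - 35\right) = \left(32 + 362\right) \left(-305 - 35\right) = 394 \left(-340\right) = -133960$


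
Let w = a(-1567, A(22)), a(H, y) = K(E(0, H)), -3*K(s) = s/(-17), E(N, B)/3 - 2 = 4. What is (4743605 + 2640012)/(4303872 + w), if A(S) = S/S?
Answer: 125521489/73165830 ≈ 1.7156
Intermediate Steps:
E(N, B) = 18 (E(N, B) = 6 + 3*4 = 6 + 12 = 18)
A(S) = 1
K(s) = s/51 (K(s) = -s/(3*(-17)) = -s*(-1)/(3*17) = -(-1)*s/51 = s/51)
a(H, y) = 6/17 (a(H, y) = (1/51)*18 = 6/17)
w = 6/17 ≈ 0.35294
(4743605 + 2640012)/(4303872 + w) = (4743605 + 2640012)/(4303872 + 6/17) = 7383617/(73165830/17) = 7383617*(17/73165830) = 125521489/73165830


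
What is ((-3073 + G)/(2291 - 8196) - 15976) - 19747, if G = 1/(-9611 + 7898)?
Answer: -72268469509/2023053 ≈ -35723.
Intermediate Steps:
G = -1/1713 (G = 1/(-1713) = -1/1713 ≈ -0.00058377)
((-3073 + G)/(2291 - 8196) - 15976) - 19747 = ((-3073 - 1/1713)/(2291 - 8196) - 15976) - 19747 = (-5264050/1713/(-5905) - 15976) - 19747 = (-5264050/1713*(-1/5905) - 15976) - 19747 = (1052810/2023053 - 15976) - 19747 = -32319241918/2023053 - 19747 = -72268469509/2023053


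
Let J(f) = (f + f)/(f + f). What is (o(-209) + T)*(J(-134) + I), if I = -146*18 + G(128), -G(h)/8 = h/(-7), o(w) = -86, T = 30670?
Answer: -531091160/7 ≈ -7.5870e+7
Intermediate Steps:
J(f) = 1 (J(f) = (2*f)/((2*f)) = (2*f)*(1/(2*f)) = 1)
G(h) = 8*h/7 (G(h) = -8*h/(-7) = -8*h*(-1)/7 = -(-8)*h/7 = 8*h/7)
I = -17372/7 (I = -146*18 + (8/7)*128 = -2628 + 1024/7 = -17372/7 ≈ -2481.7)
(o(-209) + T)*(J(-134) + I) = (-86 + 30670)*(1 - 17372/7) = 30584*(-17365/7) = -531091160/7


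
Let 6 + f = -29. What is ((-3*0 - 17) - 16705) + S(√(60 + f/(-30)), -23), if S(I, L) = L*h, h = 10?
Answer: -16952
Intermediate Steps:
f = -35 (f = -6 - 29 = -35)
S(I, L) = 10*L (S(I, L) = L*10 = 10*L)
((-3*0 - 17) - 16705) + S(√(60 + f/(-30)), -23) = ((-3*0 - 17) - 16705) + 10*(-23) = ((0 - 17) - 16705) - 230 = (-17 - 16705) - 230 = -16722 - 230 = -16952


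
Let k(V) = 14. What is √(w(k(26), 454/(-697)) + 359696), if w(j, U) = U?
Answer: √174743237626/697 ≈ 599.75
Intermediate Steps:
√(w(k(26), 454/(-697)) + 359696) = √(454/(-697) + 359696) = √(454*(-1/697) + 359696) = √(-454/697 + 359696) = √(250707658/697) = √174743237626/697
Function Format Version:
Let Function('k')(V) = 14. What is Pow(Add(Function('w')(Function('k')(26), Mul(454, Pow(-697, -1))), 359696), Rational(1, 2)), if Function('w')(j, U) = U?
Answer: Mul(Rational(1, 697), Pow(174743237626, Rational(1, 2))) ≈ 599.75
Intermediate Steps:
Pow(Add(Function('w')(Function('k')(26), Mul(454, Pow(-697, -1))), 359696), Rational(1, 2)) = Pow(Add(Mul(454, Pow(-697, -1)), 359696), Rational(1, 2)) = Pow(Add(Mul(454, Rational(-1, 697)), 359696), Rational(1, 2)) = Pow(Add(Rational(-454, 697), 359696), Rational(1, 2)) = Pow(Rational(250707658, 697), Rational(1, 2)) = Mul(Rational(1, 697), Pow(174743237626, Rational(1, 2)))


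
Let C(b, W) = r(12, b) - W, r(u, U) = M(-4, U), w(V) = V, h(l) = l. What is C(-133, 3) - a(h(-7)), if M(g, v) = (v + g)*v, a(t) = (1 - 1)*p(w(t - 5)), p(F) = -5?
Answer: 18218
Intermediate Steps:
a(t) = 0 (a(t) = (1 - 1)*(-5) = 0*(-5) = 0)
M(g, v) = v*(g + v) (M(g, v) = (g + v)*v = v*(g + v))
r(u, U) = U*(-4 + U)
C(b, W) = -W + b*(-4 + b) (C(b, W) = b*(-4 + b) - W = -W + b*(-4 + b))
C(-133, 3) - a(h(-7)) = (-1*3 - 133*(-4 - 133)) - 1*0 = (-3 - 133*(-137)) + 0 = (-3 + 18221) + 0 = 18218 + 0 = 18218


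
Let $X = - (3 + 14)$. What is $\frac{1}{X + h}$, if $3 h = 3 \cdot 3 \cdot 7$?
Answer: $\frac{1}{4} \approx 0.25$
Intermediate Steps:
$h = 21$ ($h = \frac{3 \cdot 3 \cdot 7}{3} = \frac{9 \cdot 7}{3} = \frac{1}{3} \cdot 63 = 21$)
$X = -17$ ($X = \left(-1\right) 17 = -17$)
$\frac{1}{X + h} = \frac{1}{-17 + 21} = \frac{1}{4}$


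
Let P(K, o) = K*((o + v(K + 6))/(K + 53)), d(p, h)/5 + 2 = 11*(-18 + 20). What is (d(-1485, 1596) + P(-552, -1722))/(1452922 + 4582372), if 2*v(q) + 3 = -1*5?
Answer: -451426/1505805853 ≈ -0.00029979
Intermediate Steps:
v(q) = -4 (v(q) = -3/2 + (-1*5)/2 = -3/2 + (½)*(-5) = -3/2 - 5/2 = -4)
d(p, h) = 100 (d(p, h) = -10 + 5*(11*(-18 + 20)) = -10 + 5*(11*2) = -10 + 5*22 = -10 + 110 = 100)
P(K, o) = K*(-4 + o)/(53 + K) (P(K, o) = K*((o - 4)/(K + 53)) = K*((-4 + o)/(53 + K)) = K*(-4 + o)/(53 + K))
(d(-1485, 1596) + P(-552, -1722))/(1452922 + 4582372) = (100 - 552*(-4 - 1722)/(53 - 552))/(1452922 + 4582372) = (100 - 552*(-1726)/(-499))/6035294 = (100 - 552*(-1/499)*(-1726))*(1/6035294) = (100 - 952752/499)*(1/6035294) = -902852/499*1/6035294 = -451426/1505805853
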